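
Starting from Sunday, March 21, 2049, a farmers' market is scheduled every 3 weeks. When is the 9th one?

September 5, 2049

The 9th occurrence is 8 intervals after the first: 8 × 21 = 168 days after March 21, 2049.
March has 31 days — 10 days to the end of March leaves 158.
April has 30 days (128 left).
May has 31 days (97 left).
June has 30 days (67 left).
July has 31 days (36 left).
August has 31 days (5 left).
5 days into September → September 5, 2049.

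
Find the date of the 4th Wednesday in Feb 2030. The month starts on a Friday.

Feb 27, 2030

Feb 2030 begins on a Friday, so the first Wednesday is Feb 6 (5 days later).
The 4th Wednesday is 3 weeks later: 6 + 21 = 27.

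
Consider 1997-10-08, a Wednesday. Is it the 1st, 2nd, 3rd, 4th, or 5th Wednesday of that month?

Day 8 falls in week ⌈8/7⌉ of the month.
Days 1–7 hold the 1st Wednesday, 8–14 the 2nd, 15–21 the 3rd, 22–28 the 4th, 29–31 the 5th.
8 is in the range for the 2nd.

2nd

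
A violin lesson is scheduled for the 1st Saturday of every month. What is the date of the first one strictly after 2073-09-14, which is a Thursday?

2073-10-07

September 2073 starts on a Friday, so its 1st Saturday is 2073-09-02 (1 day in).
That is not after 2073-09-14, so look at October 2073.
October 2073 starts on a Sunday, so its 1st Saturday is 2073-10-07 (6 days in).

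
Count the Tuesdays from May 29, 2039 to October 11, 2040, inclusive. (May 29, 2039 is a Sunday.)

May 29, 2039 is a Sunday; the first Tuesday on or after it is May 31, 2039 (2 days later).
From May 31, 2039 to October 11, 2040: 214 + 285 = 499 days (rest of 2039, to October 11, 2040 in 2040).
499 ÷ 7 = 71 full weeks with remainder 2, so 71 more Tuesdays after the first → 72.

72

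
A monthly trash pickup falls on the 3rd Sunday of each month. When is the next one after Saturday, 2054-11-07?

2054-11-15

November 2054 starts on a Sunday; its first Sunday is the 1st, so the 3rd Sunday is the 15th — 2054-11-15.
2054-11-15 is after 2054-11-07, so that is the next one.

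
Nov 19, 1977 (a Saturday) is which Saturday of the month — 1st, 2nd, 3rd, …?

Day 19 falls in week ⌈19/7⌉ of the month.
Days 1–7 hold the 1st Saturday, 8–14 the 2nd, 15–21 the 3rd, 22–28 the 4th, 29–31 the 5th.
19 is in the range for the 3rd.

3rd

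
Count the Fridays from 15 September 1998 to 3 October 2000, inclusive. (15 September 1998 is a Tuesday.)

107

15 September 1998 is a Tuesday; the first Friday on or after it is 18 September 1998 (3 days later).
From 18 September 1998 to 3 October 2000: 104 + 365 + 277 = 746 days (rest of 1998, 1999, to 3 October 2000 in 2000).
746 ÷ 7 = 106 full weeks with remainder 4, so 106 more Fridays after the first → 107.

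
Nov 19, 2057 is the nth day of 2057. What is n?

Days in months before Nov: 31 + 28 + 31 + 30 + 31 + 30 + 31 + 31 + 30 + 31 = 304.
Plus 19 days into Nov → day 323.

323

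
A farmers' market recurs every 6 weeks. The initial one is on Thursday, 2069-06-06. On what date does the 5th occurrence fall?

The 5th occurrence is 4 intervals after the first: 4 × 42 = 168 days after 2069-06-06.
June has 30 days — 24 days to the end of June leaves 144.
July has 31 days (113 left).
August has 31 days (82 left).
September has 30 days (52 left).
October has 31 days (21 left).
21 days into November → 2069-11-21.

2069-11-21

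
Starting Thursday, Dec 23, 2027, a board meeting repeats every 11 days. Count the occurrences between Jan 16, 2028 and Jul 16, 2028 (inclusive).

Occurrences land 11·i days after Dec 23, 2027 for i = 0, 1, 2, …
Jan 16, 2028 is 24 days after the start; 24 ÷ 11 = 2 remainder 2; since the remainder is 2, round up to i = 3. First occurrence in the window: #4 on Jan 25, 2028 (3×11 = 33 days in).
Jul 16, 2028 is 206 days after the start; 206 ÷ 11 = 18 remainder 8. Last occurrence in the window: #19 on Jul 8, 2028.
Occurrences #4 through #19: 16 in total.

16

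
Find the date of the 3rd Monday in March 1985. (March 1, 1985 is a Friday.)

March 18, 1985

March 1985 begins on a Friday, so the first Monday is March 4 (3 days later).
The 3rd Monday is 2 weeks later: 4 + 14 = 18.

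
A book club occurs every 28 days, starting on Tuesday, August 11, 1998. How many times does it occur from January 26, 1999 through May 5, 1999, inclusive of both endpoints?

Occurrences land 28·i days after August 11, 1998 for i = 0, 1, 2, …
January 26, 1999 is 168 days after the start; 168 ÷ 28 = 6 remainder 0. First occurrence in the window: #7 on January 26, 1999 (6×28 = 168 days in).
May 5, 1999 is 267 days after the start; 267 ÷ 28 = 9 remainder 15. Last occurrence in the window: #10 on April 20, 1999.
Occurrences #7 through #10: 4 in total.

4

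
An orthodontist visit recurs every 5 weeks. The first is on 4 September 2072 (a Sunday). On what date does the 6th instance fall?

26 February 2073

The 6th occurrence is 5 intervals after the first: 5 × 35 = 175 days after 4 September 2072.
September has 30 days — 26 days to the end of September leaves 149.
October has 31 days (118 left).
November has 30 days (88 left).
December has 31 days (57 left).
January has 31 days (26 left).
26 days into February → 26 February 2073.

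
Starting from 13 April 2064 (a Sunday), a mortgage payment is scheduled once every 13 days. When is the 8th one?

13 July 2064

The 8th occurrence is 7 intervals after the first: 7 × 13 = 91 days after 13 April 2064.
April has 30 days — 17 days to the end of April leaves 74.
May has 31 days (43 left).
June has 30 days (13 left).
13 days into July → 13 July 2064.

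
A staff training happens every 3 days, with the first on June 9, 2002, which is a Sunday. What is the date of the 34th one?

September 16, 2002

The 34th occurrence is 33 intervals after the first: 33 × 3 = 99 days after June 9, 2002.
June has 30 days — 21 days to the end of June leaves 78.
July has 31 days (47 left).
August has 31 days (16 left).
16 days into September → September 16, 2002.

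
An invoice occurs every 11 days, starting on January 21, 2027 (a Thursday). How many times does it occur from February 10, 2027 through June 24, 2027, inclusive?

13

Occurrences land 11·i days after January 21, 2027 for i = 0, 1, 2, …
February 10, 2027 is 20 days after the start; 20 ÷ 11 = 1 remainder 9; since the remainder is 9, round up to i = 2. First occurrence in the window: #3 on February 12, 2027 (2×11 = 22 days in).
June 24, 2027 is 154 days after the start; 154 ÷ 11 = 14 remainder 0. Last occurrence in the window: #15 on June 24, 2027.
Occurrences #3 through #15: 13 in total.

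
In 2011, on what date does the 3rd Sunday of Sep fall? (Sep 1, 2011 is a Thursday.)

Sep 18, 2011

Sep 2011 begins on a Thursday, so the first Sunday is Sep 4 (3 days later).
The 3rd Sunday is 2 weeks later: 4 + 14 = 18.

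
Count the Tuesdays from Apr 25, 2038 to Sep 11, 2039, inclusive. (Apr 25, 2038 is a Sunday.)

Apr 25, 2038 is a Sunday; the first Tuesday on or after it is Apr 27, 2038 (2 days later).
From Apr 27, 2038 to Sep 11, 2039: 248 + 254 = 502 days (rest of 2038, to Sep 11, 2039 in 2039).
502 ÷ 7 = 71 full weeks with remainder 5, so 71 more Tuesdays after the first → 72.

72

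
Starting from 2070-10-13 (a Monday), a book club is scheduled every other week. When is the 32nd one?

2071-12-21

The 32nd occurrence is 31 intervals after the first: 31 × 14 = 434 days after 2070-10-13.
October has 31 days — 18 days to the end of October leaves 416.
From end of October to end of 2070 is 61 days (355 left).
January has 31 days (324 left).
February has 28 days (296 left).
March has 31 days (265 left).
April has 30 days (235 left).
May has 31 days (204 left).
June has 30 days (174 left).
July has 31 days (143 left).
August has 31 days (112 left).
September has 30 days (82 left).
October has 31 days (51 left).
November has 30 days (21 left).
21 days into December → 2071-12-21.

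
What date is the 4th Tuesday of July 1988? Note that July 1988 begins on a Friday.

1988-07-26

July 1988 begins on a Friday, so the first Tuesday is July 5 (4 days later).
The 4th Tuesday is 3 weeks later: 5 + 21 = 26.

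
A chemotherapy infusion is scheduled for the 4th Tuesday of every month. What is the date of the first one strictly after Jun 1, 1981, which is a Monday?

Jun 23, 1981

Jun 1981 starts on a Monday; its first Tuesday is the 2nd, so the 4th Tuesday is the 23rd — Jun 23, 1981.
Jun 23, 1981 is after Jun 1, 1981, so that is the next one.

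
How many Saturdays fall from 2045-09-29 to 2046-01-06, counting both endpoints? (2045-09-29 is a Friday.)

15

2045-09-29 is a Friday; the first Saturday on or after it is 2045-09-30 (1 day later).
From 2045-09-30 to 2046-01-06: 0 + 31 + 30 + 31 + 6 = 98 days (rest of September, October, November, December, January).
98 ÷ 7 = 14 full weeks with remainder 0, so 14 more Saturdays after the first → 15.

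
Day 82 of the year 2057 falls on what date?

Mar 23, 2057

Jan has 31 days (82 − 31 = 51 remain).
Feb has 28 days (51 − 28 = 23 remain).
23 into Mar → Mar 23.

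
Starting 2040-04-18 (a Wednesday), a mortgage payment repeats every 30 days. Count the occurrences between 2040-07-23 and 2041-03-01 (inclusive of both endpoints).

Occurrences land 30·i days after 2040-04-18 for i = 0, 1, 2, …
2040-07-23 is 96 days after the start; 96 ÷ 30 = 3 remainder 6; since the remainder is 6, round up to i = 4. First occurrence in the window: #5 on 2040-08-16 (4×30 = 120 days in).
2041-03-01 is 317 days after the start; 317 ÷ 30 = 10 remainder 17. Last occurrence in the window: #11 on 2041-02-12.
Occurrences #5 through #11: 7 in total.

7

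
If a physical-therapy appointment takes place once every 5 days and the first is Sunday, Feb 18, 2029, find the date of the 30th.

Jul 13, 2029

The 30th occurrence is 29 intervals after the first: 29 × 5 = 145 days after Feb 18, 2029.
Feb has 28 days — 10 days to the end of Feb leaves 135.
Mar has 31 days (104 left).
Apr has 30 days (74 left).
May has 31 days (43 left).
Jun has 30 days (13 left).
13 days into Jul → Jul 13, 2029.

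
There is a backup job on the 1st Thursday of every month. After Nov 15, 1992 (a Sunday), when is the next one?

Dec 3, 1992

Nov 1992 starts on a Sunday, so its 1st Thursday is Nov 5, 1992 (4 days in).
That is not after Nov 15, 1992, so look at Dec 1992.
Dec 1992 starts on a Tuesday, so its 1st Thursday is Dec 3, 1992 (2 days in).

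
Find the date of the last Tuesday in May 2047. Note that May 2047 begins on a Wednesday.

May 2047 begins on a Wednesday, so the first Tuesday is May 7 (6 days later).
May 2047 has 31 days. Adding weeks: 7, 14, 21, 28 — the last one ≤ 31 is the 28th.

May 28, 2047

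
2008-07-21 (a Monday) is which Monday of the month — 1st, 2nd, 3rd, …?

3rd

Day 21 falls in week ⌈21/7⌉ of the month.
Days 1–7 hold the 1st Monday, 8–14 the 2nd, 15–21 the 3rd, 22–28 the 4th, 29–31 the 5th.
21 is in the range for the 3rd.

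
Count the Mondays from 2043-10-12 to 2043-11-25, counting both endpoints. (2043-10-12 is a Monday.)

7

2043-10-12 is a Monday; the first Monday on or after it is 2043-10-12.
From 2043-10-12 to 2043-11-25: 19 + 25 = 44 days (rest of October, November).
44 ÷ 7 = 6 full weeks with remainder 2, so 6 more Mondays after the first → 7.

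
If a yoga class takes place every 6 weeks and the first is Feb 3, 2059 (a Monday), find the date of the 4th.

Jun 9, 2059

The 4th occurrence is 3 intervals after the first: 3 × 42 = 126 days after Feb 3, 2059.
Feb has 28 days — 25 days to the end of Feb leaves 101.
Mar has 31 days (70 left).
Apr has 30 days (40 left).
May has 31 days (9 left).
9 days into Jun → Jun 9, 2059.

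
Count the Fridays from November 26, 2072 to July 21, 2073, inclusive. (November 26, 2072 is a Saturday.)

34

November 26, 2072 is a Saturday; the first Friday on or after it is December 2, 2072 (6 days later).
From December 2, 2072 to July 21, 2073: 29 + 31 + 28 + 31 + 30 + 31 + 30 + 21 = 231 days (rest of December, January, February, March, April, May, June, July).
231 ÷ 7 = 33 full weeks with remainder 0, so 33 more Fridays after the first → 34.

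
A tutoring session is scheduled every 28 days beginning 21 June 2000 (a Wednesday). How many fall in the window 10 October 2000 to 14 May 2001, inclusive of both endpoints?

Occurrences land 28·i days after 21 June 2000 for i = 0, 1, 2, …
10 October 2000 is 111 days after the start; 111 ÷ 28 = 3 remainder 27; since the remainder is 27, round up to i = 4. First occurrence in the window: #5 on 11 October 2000 (4×28 = 112 days in).
14 May 2001 is 327 days after the start; 327 ÷ 28 = 11 remainder 19. Last occurrence in the window: #12 on 25 April 2001.
Occurrences #5 through #12: 8 in total.

8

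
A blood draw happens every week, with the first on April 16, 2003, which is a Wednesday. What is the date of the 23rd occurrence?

The 23rd occurrence is 22 intervals after the first: 22 × 7 = 154 days after April 16, 2003.
April has 30 days — 14 days to the end of April leaves 140.
May has 31 days (109 left).
June has 30 days (79 left).
July has 31 days (48 left).
August has 31 days (17 left).
17 days into September → September 17, 2003.

September 17, 2003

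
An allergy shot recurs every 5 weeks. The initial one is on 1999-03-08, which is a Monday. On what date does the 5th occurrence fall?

The 5th occurrence is 4 intervals after the first: 4 × 35 = 140 days after 1999-03-08.
March has 31 days — 23 days to the end of March leaves 117.
April has 30 days (87 left).
May has 31 days (56 left).
June has 30 days (26 left).
26 days into July → 1999-07-26.

1999-07-26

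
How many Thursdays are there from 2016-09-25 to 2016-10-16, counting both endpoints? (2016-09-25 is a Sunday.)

2016-09-25 is a Sunday; the first Thursday on or after it is 2016-09-29 (4 days later).
From 2016-09-29 to 2016-10-16: 1 + 16 = 17 days (rest of September, October).
17 ÷ 7 = 2 full weeks with remainder 3, so 2 more Thursdays after the first → 3.

3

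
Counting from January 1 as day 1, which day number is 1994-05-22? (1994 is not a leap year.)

142

Days in months before May: 31 + 28 + 31 + 30 = 120.
Plus 22 days into May → day 142.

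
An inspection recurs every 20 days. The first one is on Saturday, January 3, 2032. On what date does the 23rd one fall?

March 18, 2033

The 23rd occurrence is 22 intervals after the first: 22 × 20 = 440 days after January 3, 2032.
January has 31 days — 28 days to the end of January leaves 412.
From end of January to end of 2032 is 335 days (77 left).
January has 31 days (46 left).
February has 28 days (18 left).
18 days into March → March 18, 2033.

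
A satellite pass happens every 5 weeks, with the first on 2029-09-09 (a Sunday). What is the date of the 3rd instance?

The 3rd occurrence is 2 intervals after the first: 2 × 35 = 70 days after 2029-09-09.
September has 30 days — 21 days to the end of September leaves 49.
October has 31 days (18 left).
18 days into November → 2029-11-18.

2029-11-18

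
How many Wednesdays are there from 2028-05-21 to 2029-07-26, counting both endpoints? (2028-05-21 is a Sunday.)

2028-05-21 is a Sunday; the first Wednesday on or after it is 2028-05-24 (3 days later).
From 2028-05-24 to 2029-07-26: 221 + 207 = 428 days (rest of 2028, to 2029-07-26 in 2029).
428 ÷ 7 = 61 full weeks with remainder 1, so 61 more Wednesdays after the first → 62.

62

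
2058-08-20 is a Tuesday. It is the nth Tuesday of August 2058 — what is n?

3rd

Day 20 falls in week ⌈20/7⌉ of the month.
Days 1–7 hold the 1st Tuesday, 8–14 the 2nd, 15–21 the 3rd, 22–28 the 4th, 29–31 the 5th.
20 is in the range for the 3rd.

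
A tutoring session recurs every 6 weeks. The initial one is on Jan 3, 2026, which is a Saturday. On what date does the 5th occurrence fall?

Jun 20, 2026

The 5th occurrence is 4 intervals after the first: 4 × 42 = 168 days after Jan 3, 2026.
Jan has 31 days — 28 days to the end of Jan leaves 140.
Feb has 28 days (112 left).
Mar has 31 days (81 left).
Apr has 30 days (51 left).
May has 31 days (20 left).
20 days into Jun → Jun 20, 2026.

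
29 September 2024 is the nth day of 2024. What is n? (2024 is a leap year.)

273

Days in months before September: 31 + 29 + 31 + 30 + 31 + 30 + 31 + 31 = 244.
Plus 29 days into September → day 273.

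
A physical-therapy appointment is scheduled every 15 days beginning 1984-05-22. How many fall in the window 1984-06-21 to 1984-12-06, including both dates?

12

Occurrences land 15·i days after 1984-05-22 for i = 0, 1, 2, …
1984-06-21 is 30 days after the start; 30 ÷ 15 = 2 remainder 0. First occurrence in the window: #3 on 1984-06-21 (2×15 = 30 days in).
1984-12-06 is 198 days after the start; 198 ÷ 15 = 13 remainder 3. Last occurrence in the window: #14 on 1984-12-03.
Occurrences #3 through #14: 12 in total.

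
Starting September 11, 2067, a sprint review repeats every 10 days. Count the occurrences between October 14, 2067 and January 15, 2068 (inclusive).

Occurrences land 10·i days after September 11, 2067 for i = 0, 1, 2, …
October 14, 2067 is 33 days after the start; 33 ÷ 10 = 3 remainder 3; since the remainder is 3, round up to i = 4. First occurrence in the window: #5 on October 21, 2067 (4×10 = 40 days in).
January 15, 2068 is 126 days after the start; 126 ÷ 10 = 12 remainder 6. Last occurrence in the window: #13 on January 9, 2068.
Occurrences #5 through #13: 9 in total.

9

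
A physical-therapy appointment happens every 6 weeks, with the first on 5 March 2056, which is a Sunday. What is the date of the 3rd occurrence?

The 3rd occurrence is 2 intervals after the first: 2 × 42 = 84 days after 5 March 2056.
March has 31 days — 26 days to the end of March leaves 58.
April has 30 days (28 left).
28 days into May → 28 May 2056.

28 May 2056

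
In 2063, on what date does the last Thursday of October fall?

The first Thursday of October 2063 is October 4.
October 2063 has 31 days. Adding weeks: 4, 11, 18, 25 — the last one ≤ 31 is the 25th.

25 October 2063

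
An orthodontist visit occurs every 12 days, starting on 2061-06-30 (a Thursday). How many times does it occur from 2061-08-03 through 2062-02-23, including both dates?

17

Occurrences land 12·i days after 2061-06-30 for i = 0, 1, 2, …
2061-08-03 is 34 days after the start; 34 ÷ 12 = 2 remainder 10; since the remainder is 10, round up to i = 3. First occurrence in the window: #4 on 2061-08-05 (3×12 = 36 days in).
2062-02-23 is 238 days after the start; 238 ÷ 12 = 19 remainder 10. Last occurrence in the window: #20 on 2062-02-13.
Occurrences #4 through #20: 17 in total.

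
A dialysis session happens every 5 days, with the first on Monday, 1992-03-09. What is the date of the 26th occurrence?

The 26th occurrence is 25 intervals after the first: 25 × 5 = 125 days after 1992-03-09.
March has 31 days — 22 days to the end of March leaves 103.
April has 30 days (73 left).
May has 31 days (42 left).
June has 30 days (12 left).
12 days into July → 1992-07-12.

1992-07-12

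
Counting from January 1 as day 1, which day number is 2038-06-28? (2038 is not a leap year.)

179

Days in months before June: 31 + 28 + 31 + 30 + 31 = 151.
Plus 28 days into June → day 179.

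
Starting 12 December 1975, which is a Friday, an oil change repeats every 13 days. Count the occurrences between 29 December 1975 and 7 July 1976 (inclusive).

15

Occurrences land 13·i days after 12 December 1975 for i = 0, 1, 2, …
29 December 1975 is 17 days after the start; 17 ÷ 13 = 1 remainder 4; since the remainder is 4, round up to i = 2. First occurrence in the window: #3 on 7 January 1976 (2×13 = 26 days in).
7 July 1976 is 208 days after the start; 208 ÷ 13 = 16 remainder 0. Last occurrence in the window: #17 on 7 July 1976.
Occurrences #3 through #17: 15 in total.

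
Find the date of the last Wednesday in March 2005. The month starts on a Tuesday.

March 2005 begins on a Tuesday, so the first Wednesday is March 2 (1 day later).
March 2005 has 31 days. Adding weeks: 2, 9, 16, 23, 30 — the last one ≤ 31 is the 30th.

30 March 2005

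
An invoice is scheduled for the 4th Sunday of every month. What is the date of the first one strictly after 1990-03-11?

March 1990 starts on a Thursday; its first Sunday is the 4th, so the 4th Sunday is the 25th — 1990-03-25.
1990-03-25 is after 1990-03-11, so that is the next one.

1990-03-25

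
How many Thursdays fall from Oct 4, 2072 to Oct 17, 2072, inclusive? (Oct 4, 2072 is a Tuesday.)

Oct 4, 2072 is a Tuesday; the first Thursday on or after it is Oct 6, 2072 (2 days later).
From Oct 6, 2072 to Oct 17, 2072 is 17 − 6 = 11 days.
11 ÷ 7 = 1 full weeks with remainder 4, so 1 more Thursdays after the first → 2.

2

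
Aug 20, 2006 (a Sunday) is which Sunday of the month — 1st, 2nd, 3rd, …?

3rd

Day 20 falls in week ⌈20/7⌉ of the month.
Days 1–7 hold the 1st Sunday, 8–14 the 2nd, 15–21 the 3rd, 22–28 the 4th, 29–31 the 5th.
20 is in the range for the 3rd.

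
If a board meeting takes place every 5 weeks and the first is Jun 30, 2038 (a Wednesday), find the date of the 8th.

The 8th occurrence is 7 intervals after the first: 7 × 35 = 245 days after Jun 30, 2038.
Jun has 30 days — 0 days to the end of Jun leaves 245.
Jul has 31 days (214 left).
Aug has 31 days (183 left).
Sep has 30 days (153 left).
Oct has 31 days (122 left).
Nov has 30 days (92 left).
Dec has 31 days (61 left).
Jan has 31 days (30 left).
Feb has 28 days (2 left).
2 days into Mar → Mar 2, 2039.

Mar 2, 2039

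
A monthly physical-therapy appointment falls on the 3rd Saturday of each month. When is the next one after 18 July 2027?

21 August 2027

July 2027 starts on a Thursday; its first Saturday is the 3rd, so the 3rd Saturday is the 17th — 17 July 2027.
That is not after 18 July 2027, so look at August 2027.
August 2027 starts on a Sunday; its first Saturday is the 7th, so the 3rd Saturday is the 21st — 21 August 2027.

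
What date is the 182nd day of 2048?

2048-06-30

January has 31 days (182 − 31 = 151 remain).
February has 29 days (151 − 29 = 122 remain).
March has 31 days (122 − 31 = 91 remain).
April has 30 days (91 − 30 = 61 remain).
May has 31 days (61 − 31 = 30 remain).
30 into June → June 30.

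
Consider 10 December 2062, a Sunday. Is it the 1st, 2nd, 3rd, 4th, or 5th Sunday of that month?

Day 10 falls in week ⌈10/7⌉ of the month.
Days 1–7 hold the 1st Sunday, 8–14 the 2nd, 15–21 the 3rd, 22–28 the 4th, 29–31 the 5th.
10 is in the range for the 2nd.

2nd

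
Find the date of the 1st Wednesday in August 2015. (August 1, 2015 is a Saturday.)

5 August 2015

August 2015 begins on a Saturday, so the first Wednesday is August 5 (4 days later).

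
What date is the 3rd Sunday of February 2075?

The first Sunday of February 2075 is February 3.
The 3rd Sunday is 2 weeks later: 3 + 14 = 17.

February 17, 2075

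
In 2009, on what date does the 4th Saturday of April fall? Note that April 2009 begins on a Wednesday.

April 2009 begins on a Wednesday, so the first Saturday is April 4 (3 days later).
The 4th Saturday is 3 weeks later: 4 + 21 = 25.

April 25, 2009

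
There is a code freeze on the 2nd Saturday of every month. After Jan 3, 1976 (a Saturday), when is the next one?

Jan 1976 starts on a Thursday; its first Saturday is the 3rd, so the 2nd Saturday is the 10th — Jan 10, 1976.
Jan 10, 1976 is after Jan 3, 1976, so that is the next one.

Jan 10, 1976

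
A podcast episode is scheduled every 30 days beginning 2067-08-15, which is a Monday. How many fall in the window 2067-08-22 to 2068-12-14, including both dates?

16

Occurrences land 30·i days after 2067-08-15 for i = 0, 1, 2, …
2067-08-22 is 7 days after the start; 7 ÷ 30 = 0 remainder 7; since the remainder is 7, round up to i = 1. First occurrence in the window: #2 on 2067-09-14 (1×30 = 30 days in).
2068-12-14 is 487 days after the start; 487 ÷ 30 = 16 remainder 7. Last occurrence in the window: #17 on 2068-12-07.
Occurrences #2 through #17: 16 in total.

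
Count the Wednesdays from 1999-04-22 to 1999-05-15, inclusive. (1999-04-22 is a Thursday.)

1999-04-22 is a Thursday; the first Wednesday on or after it is 1999-04-28 (6 days later).
From 1999-04-28 to 1999-05-15: 2 + 15 = 17 days (rest of April, May).
17 ÷ 7 = 2 full weeks with remainder 3, so 2 more Wednesdays after the first → 3.

3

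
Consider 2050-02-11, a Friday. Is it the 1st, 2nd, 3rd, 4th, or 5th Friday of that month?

Day 11 falls in week ⌈11/7⌉ of the month.
Days 1–7 hold the 1st Friday, 8–14 the 2nd, 15–21 the 3rd, 22–28 the 4th, 29–31 the 5th.
11 is in the range for the 2nd.

2nd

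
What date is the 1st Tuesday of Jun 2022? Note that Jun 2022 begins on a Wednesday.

Jun 7, 2022

Jun 2022 begins on a Wednesday, so the first Tuesday is Jun 7 (6 days later).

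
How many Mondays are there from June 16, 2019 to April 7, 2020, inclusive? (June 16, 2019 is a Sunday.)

43

June 16, 2019 is a Sunday; the first Monday on or after it is June 17, 2019 (1 day later).
From June 17, 2019 to April 7, 2020: 13 + 31 + 31 + 30 + 31 + 30 + 31 + 31 + 29 + 31 + 7 = 295 days (rest of June, July, August, September, October, November, December, January, February, March, April).
295 ÷ 7 = 42 full weeks with remainder 1, so 42 more Mondays after the first → 43.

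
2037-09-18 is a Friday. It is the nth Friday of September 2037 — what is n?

3rd

Day 18 falls in week ⌈18/7⌉ of the month.
Days 1–7 hold the 1st Friday, 8–14 the 2nd, 15–21 the 3rd, 22–28 the 4th, 29–31 the 5th.
18 is in the range for the 3rd.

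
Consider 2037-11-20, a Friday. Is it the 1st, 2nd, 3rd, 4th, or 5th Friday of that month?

3rd

Day 20 falls in week ⌈20/7⌉ of the month.
Days 1–7 hold the 1st Friday, 8–14 the 2nd, 15–21 the 3rd, 22–28 the 4th, 29–31 the 5th.
20 is in the range for the 3rd.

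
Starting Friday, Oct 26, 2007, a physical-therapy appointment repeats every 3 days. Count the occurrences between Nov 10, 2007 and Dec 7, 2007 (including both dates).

10

Occurrences land 3·i days after Oct 26, 2007 for i = 0, 1, 2, …
Nov 10, 2007 is 15 days after the start; 15 ÷ 3 = 5 remainder 0. First occurrence in the window: #6 on Nov 10, 2007 (5×3 = 15 days in).
Dec 7, 2007 is 42 days after the start; 42 ÷ 3 = 14 remainder 0. Last occurrence in the window: #15 on Dec 7, 2007.
Occurrences #6 through #15: 10 in total.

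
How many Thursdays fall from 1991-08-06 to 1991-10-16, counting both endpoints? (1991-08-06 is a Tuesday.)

10

1991-08-06 is a Tuesday; the first Thursday on or after it is 1991-08-08 (2 days later).
From 1991-08-08 to 1991-10-16: 23 + 30 + 16 = 69 days (rest of August, September, October).
69 ÷ 7 = 9 full weeks with remainder 6, so 9 more Thursdays after the first → 10.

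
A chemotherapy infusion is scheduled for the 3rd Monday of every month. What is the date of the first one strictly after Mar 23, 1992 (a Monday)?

Mar 1992 starts on a Sunday; its first Monday is the 2nd, so the 3rd Monday is the 16th — Mar 16, 1992.
That is not after Mar 23, 1992, so look at Apr 1992.
Apr 1992 starts on a Wednesday; its first Monday is the 6th, so the 3rd Monday is the 20th — Apr 20, 1992.

Apr 20, 1992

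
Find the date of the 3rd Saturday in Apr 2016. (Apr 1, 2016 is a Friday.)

Apr 2016 begins on a Friday, so the first Saturday is Apr 2 (1 day later).
The 3rd Saturday is 2 weeks later: 2 + 14 = 16.

Apr 16, 2016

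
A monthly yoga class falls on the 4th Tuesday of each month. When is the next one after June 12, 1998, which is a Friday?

June 23, 1998

June 1998 starts on a Monday; its first Tuesday is the 2nd, so the 4th Tuesday is the 23rd — June 23, 1998.
June 23, 1998 is after June 12, 1998, so that is the next one.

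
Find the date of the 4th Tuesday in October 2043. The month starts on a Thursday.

2043-10-27

October 2043 begins on a Thursday, so the first Tuesday is October 6 (5 days later).
The 4th Tuesday is 3 weeks later: 6 + 21 = 27.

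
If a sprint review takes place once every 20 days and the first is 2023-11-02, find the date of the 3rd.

2023-12-12

The 3rd occurrence is 2 intervals after the first: 2 × 20 = 40 days after 2023-11-02.
November has 30 days — 28 days to the end of November leaves 12.
12 days into December → 2023-12-12.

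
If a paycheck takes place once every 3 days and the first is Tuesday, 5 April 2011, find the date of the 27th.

The 27th occurrence is 26 intervals after the first: 26 × 3 = 78 days after 5 April 2011.
April has 30 days — 25 days to the end of April leaves 53.
May has 31 days (22 left).
22 days into June → 22 June 2011.

22 June 2011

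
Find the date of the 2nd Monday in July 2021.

The first Monday of July 2021 is July 5.
The 2nd Monday is 1 weeks later: 5 + 7 = 12.

2021-07-12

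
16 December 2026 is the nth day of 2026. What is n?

Days in months before December: 31 + 28 + 31 + 30 + 31 + 30 + 31 + 31 + 30 + 31 + 30 = 334.
Plus 16 days into December → day 350.

350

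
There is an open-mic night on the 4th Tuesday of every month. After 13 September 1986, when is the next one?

September 1986 starts on a Monday; its first Tuesday is the 2nd, so the 4th Tuesday is the 23rd — 23 September 1986.
23 September 1986 is after 13 September 1986, so that is the next one.

23 September 1986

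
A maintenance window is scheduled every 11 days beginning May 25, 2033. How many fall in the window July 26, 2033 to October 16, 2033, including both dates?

8

Occurrences land 11·i days after May 25, 2033 for i = 0, 1, 2, …
July 26, 2033 is 62 days after the start; 62 ÷ 11 = 5 remainder 7; since the remainder is 7, round up to i = 6. First occurrence in the window: #7 on July 30, 2033 (6×11 = 66 days in).
October 16, 2033 is 144 days after the start; 144 ÷ 11 = 13 remainder 1. Last occurrence in the window: #14 on October 15, 2033.
Occurrences #7 through #14: 8 in total.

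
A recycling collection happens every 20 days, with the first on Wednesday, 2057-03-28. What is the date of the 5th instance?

2057-06-16

The 5th occurrence is 4 intervals after the first: 4 × 20 = 80 days after 2057-03-28.
March has 31 days — 3 days to the end of March leaves 77.
April has 30 days (47 left).
May has 31 days (16 left).
16 days into June → 2057-06-16.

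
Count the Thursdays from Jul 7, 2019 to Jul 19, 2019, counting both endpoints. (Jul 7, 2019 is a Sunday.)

2

Jul 7, 2019 is a Sunday; the first Thursday on or after it is Jul 11, 2019 (4 days later).
From Jul 11, 2019 to Jul 19, 2019 is 19 − 11 = 8 days.
8 ÷ 7 = 1 full weeks with remainder 1, so 1 more Thursdays after the first → 2.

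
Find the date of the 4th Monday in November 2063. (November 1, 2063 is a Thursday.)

26 November 2063

November 2063 begins on a Thursday, so the first Monday is November 5 (4 days later).
The 4th Monday is 3 weeks later: 5 + 21 = 26.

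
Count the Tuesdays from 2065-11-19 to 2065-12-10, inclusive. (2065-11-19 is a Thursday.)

3

2065-11-19 is a Thursday; the first Tuesday on or after it is 2065-11-24 (5 days later).
From 2065-11-24 to 2065-12-10: 6 + 10 = 16 days (rest of November, December).
16 ÷ 7 = 2 full weeks with remainder 2, so 2 more Tuesdays after the first → 3.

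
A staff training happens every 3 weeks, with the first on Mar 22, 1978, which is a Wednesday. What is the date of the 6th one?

The 6th occurrence is 5 intervals after the first: 5 × 21 = 105 days after Mar 22, 1978.
Mar has 31 days — 9 days to the end of Mar leaves 96.
Apr has 30 days (66 left).
May has 31 days (35 left).
Jun has 30 days (5 left).
5 days into Jul → Jul 5, 1978.

Jul 5, 1978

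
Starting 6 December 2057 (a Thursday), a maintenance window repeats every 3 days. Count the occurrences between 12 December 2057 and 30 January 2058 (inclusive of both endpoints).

17

Occurrences land 3·i days after 6 December 2057 for i = 0, 1, 2, …
12 December 2057 is 6 days after the start; 6 ÷ 3 = 2 remainder 0. First occurrence in the window: #3 on 12 December 2057 (2×3 = 6 days in).
30 January 2058 is 55 days after the start; 55 ÷ 3 = 18 remainder 1. Last occurrence in the window: #19 on 29 January 2058.
Occurrences #3 through #19: 17 in total.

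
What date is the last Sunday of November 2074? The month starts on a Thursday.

November 2074 begins on a Thursday, so the first Sunday is November 4 (3 days later).
November 2074 has 30 days. Adding weeks: 4, 11, 18, 25 — the last one ≤ 30 is the 25th.

2074-11-25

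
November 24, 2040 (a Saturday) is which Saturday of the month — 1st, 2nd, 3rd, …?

4th

Day 24 falls in week ⌈24/7⌉ of the month.
Days 1–7 hold the 1st Saturday, 8–14 the 2nd, 15–21 the 3rd, 22–28 the 4th, 29–31 the 5th.
24 is in the range for the 4th.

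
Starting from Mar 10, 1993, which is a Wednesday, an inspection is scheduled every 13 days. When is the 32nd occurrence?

Apr 17, 1994

The 32nd occurrence is 31 intervals after the first: 31 × 13 = 403 days after Mar 10, 1993.
Mar has 31 days — 21 days to the end of Mar leaves 382.
Apr has 30 days (352 left).
May has 31 days (321 left).
Jun has 30 days (291 left).
Jul has 31 days (260 left).
Aug has 31 days (229 left).
Sep has 30 days (199 left).
Oct has 31 days (168 left).
Nov has 30 days (138 left).
Dec has 31 days (107 left).
Jan has 31 days (76 left).
Feb has 28 days (48 left).
Mar has 31 days (17 left).
17 days into Apr → Apr 17, 1994.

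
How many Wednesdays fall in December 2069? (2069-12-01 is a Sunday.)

2069-12-01 is a Sunday; the first Wednesday on or after it is 2069-12-04 (3 days later).
From 2069-12-04 to 2069-12-31 is 31 − 4 = 27 days.
27 ÷ 7 = 3 full weeks with remainder 6, so 3 more Wednesdays after the first → 4.

4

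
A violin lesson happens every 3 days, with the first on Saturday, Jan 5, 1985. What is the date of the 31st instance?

Apr 5, 1985

The 31st occurrence is 30 intervals after the first: 30 × 3 = 90 days after Jan 5, 1985.
Jan has 31 days — 26 days to the end of Jan leaves 64.
Feb has 28 days (36 left).
Mar has 31 days (5 left).
5 days into Apr → Apr 5, 1985.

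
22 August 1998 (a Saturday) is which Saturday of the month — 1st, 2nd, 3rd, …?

4th

Day 22 falls in week ⌈22/7⌉ of the month.
Days 1–7 hold the 1st Saturday, 8–14 the 2nd, 15–21 the 3rd, 22–28 the 4th, 29–31 the 5th.
22 is in the range for the 4th.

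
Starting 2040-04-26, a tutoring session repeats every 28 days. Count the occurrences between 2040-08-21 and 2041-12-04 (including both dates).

Occurrences land 28·i days after 2040-04-26 for i = 0, 1, 2, …
2040-08-21 is 117 days after the start; 117 ÷ 28 = 4 remainder 5; since the remainder is 5, round up to i = 5. First occurrence in the window: #6 on 2040-09-13 (5×28 = 140 days in).
2041-12-04 is 587 days after the start; 587 ÷ 28 = 20 remainder 27. Last occurrence in the window: #21 on 2041-11-07.
Occurrences #6 through #21: 16 in total.

16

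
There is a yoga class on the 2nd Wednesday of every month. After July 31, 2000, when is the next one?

August 9, 2000

July 2000 starts on a Saturday; its first Wednesday is the 5th, so the 2nd Wednesday is the 12th — July 12, 2000.
That is not after July 31, 2000, so look at August 2000.
August 2000 starts on a Tuesday; its first Wednesday is the 2nd, so the 2nd Wednesday is the 9th — August 9, 2000.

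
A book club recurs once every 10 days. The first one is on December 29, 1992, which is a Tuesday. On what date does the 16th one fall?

The 16th occurrence is 15 intervals after the first: 15 × 10 = 150 days after December 29, 1992.
December has 31 days — 2 days to the end of December leaves 148.
January has 31 days (117 left).
February has 28 days (89 left).
March has 31 days (58 left).
April has 30 days (28 left).
28 days into May → May 28, 1993.

May 28, 1993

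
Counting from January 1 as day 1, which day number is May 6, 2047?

126

Days in months before May: 31 + 28 + 31 + 30 = 120.
Plus 6 days into May → day 126.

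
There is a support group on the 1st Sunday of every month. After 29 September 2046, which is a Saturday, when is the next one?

September 2046 starts on a Saturday, so its 1st Sunday is 2 September 2046 (1 day in).
That is not after 29 September 2046, so look at October 2046.
October 2046 starts on a Monday, so its 1st Sunday is 7 October 2046 (6 days in).

7 October 2046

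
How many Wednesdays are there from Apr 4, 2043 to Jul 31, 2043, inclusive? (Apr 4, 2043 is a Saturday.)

Apr 4, 2043 is a Saturday; the first Wednesday on or after it is Apr 8, 2043 (4 days later).
From Apr 8, 2043 to Jul 31, 2043: 22 + 31 + 30 + 31 = 114 days (rest of Apr, May, Jun, Jul).
114 ÷ 7 = 16 full weeks with remainder 2, so 16 more Wednesdays after the first → 17.

17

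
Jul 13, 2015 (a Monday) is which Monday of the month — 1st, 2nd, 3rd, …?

Day 13 falls in week ⌈13/7⌉ of the month.
Days 1–7 hold the 1st Monday, 8–14 the 2nd, 15–21 the 3rd, 22–28 the 4th, 29–31 the 5th.
13 is in the range for the 2nd.

2nd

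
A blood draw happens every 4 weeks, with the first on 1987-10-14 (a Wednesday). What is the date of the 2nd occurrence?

1987-11-11

The 2nd occurrence is 1 interval after the first: 1 × 28 = 28 days after 1987-10-14.
October has 31 days — 17 days to the end of October leaves 11.
11 days into November → 1987-11-11.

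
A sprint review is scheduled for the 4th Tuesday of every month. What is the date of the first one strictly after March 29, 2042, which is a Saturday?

March 2042 starts on a Saturday; its first Tuesday is the 4th, so the 4th Tuesday is the 25th — March 25, 2042.
That is not after March 29, 2042, so look at April 2042.
April 2042 starts on a Tuesday; its first Tuesday is the 1st, so the 4th Tuesday is the 22nd — April 22, 2042.

April 22, 2042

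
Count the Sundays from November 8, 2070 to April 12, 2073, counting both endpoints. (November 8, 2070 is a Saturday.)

127

November 8, 2070 is a Saturday; the first Sunday on or after it is November 9, 2070 (1 day later).
From November 9, 2070 to April 12, 2073: 52 + 365 + 366 + 102 = 885 days (rest of 2070, 2071, 2072, to April 12, 2073 in 2073).
885 ÷ 7 = 126 full weeks with remainder 3, so 126 more Sundays after the first → 127.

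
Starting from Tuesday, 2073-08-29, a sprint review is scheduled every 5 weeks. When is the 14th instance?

2074-11-27

The 14th occurrence is 13 intervals after the first: 13 × 35 = 455 days after 2073-08-29.
August has 31 days — 2 days to the end of August leaves 453.
From end of August to end of 2073 is 122 days (331 left).
January has 31 days (300 left).
February has 28 days (272 left).
March has 31 days (241 left).
April has 30 days (211 left).
May has 31 days (180 left).
June has 30 days (150 left).
July has 31 days (119 left).
August has 31 days (88 left).
September has 30 days (58 left).
October has 31 days (27 left).
27 days into November → 2074-11-27.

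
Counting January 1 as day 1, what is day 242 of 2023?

Aug 30, 2023

Jan has 31 days (242 − 31 = 211 remain).
Feb has 28 days (211 − 28 = 183 remain).
Mar has 31 days (183 − 31 = 152 remain).
Apr has 30 days (152 − 30 = 122 remain).
May has 31 days (122 − 31 = 91 remain).
Jun has 30 days (91 − 30 = 61 remain).
Jul has 31 days (61 − 31 = 30 remain).
30 into Aug → Aug 30.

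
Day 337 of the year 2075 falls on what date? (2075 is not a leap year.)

Dec 3, 2075

Jan has 31 days (337 − 31 = 306 remain).
Feb has 28 days (306 − 28 = 278 remain).
Mar has 31 days (278 − 31 = 247 remain).
Apr has 30 days (247 − 30 = 217 remain).
May has 31 days (217 − 31 = 186 remain).
Jun has 30 days (186 − 30 = 156 remain).
Jul has 31 days (156 − 31 = 125 remain).
Aug has 31 days (125 − 31 = 94 remain).
Sep has 30 days (94 − 30 = 64 remain).
Oct has 31 days (64 − 31 = 33 remain).
Nov has 30 days (33 − 30 = 3 remain).
3 into Dec → Dec 3.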